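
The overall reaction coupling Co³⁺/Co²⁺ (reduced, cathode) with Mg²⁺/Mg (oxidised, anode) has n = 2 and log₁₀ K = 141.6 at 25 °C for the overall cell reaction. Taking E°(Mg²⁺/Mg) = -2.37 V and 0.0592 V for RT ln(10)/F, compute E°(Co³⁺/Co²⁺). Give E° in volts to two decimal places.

+1.82 V

E°cell = (0.0592/n)·log K = (0.0592/2)(141.6) = +4.191 V.
Since Co³⁺/Co²⁺ is the cathode and Mg²⁺/Mg the anode, E°cell = E°(Co³⁺/Co²⁺) − E°(Mg²⁺/Mg).
So E°(Co³⁺/Co²⁺) = E°cell + E°(Mg²⁺/Mg) = +4.191 + (-2.37) = +1.82 V.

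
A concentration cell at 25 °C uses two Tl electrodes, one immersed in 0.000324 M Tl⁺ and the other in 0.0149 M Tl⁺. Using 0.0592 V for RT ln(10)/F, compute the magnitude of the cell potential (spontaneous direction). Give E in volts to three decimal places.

+0.098 V

For a concentration cell E°cell = 0. The 0.0149 M side is the cathode (reduction is favoured where [Tl⁺] is higher).
With n = 1, E = −(0.0592/1) log([Tl⁺]ₐₙ/[Tl⁺]꜀ₐₜ) = −(0.0592/1) log(0.000324/0.0149) = −(0.0592/1)(-1.663) = +0.098 V.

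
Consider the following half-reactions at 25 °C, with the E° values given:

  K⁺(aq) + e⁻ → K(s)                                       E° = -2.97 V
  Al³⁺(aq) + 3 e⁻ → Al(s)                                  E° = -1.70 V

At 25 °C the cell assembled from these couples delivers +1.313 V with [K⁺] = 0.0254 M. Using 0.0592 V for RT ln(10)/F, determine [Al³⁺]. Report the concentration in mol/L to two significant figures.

Al³⁺/Al is the cathode, K⁺/K the anode: E°cell = +1.27 V, n = 3.
Overall reaction: Al³⁺(aq) + 3 K(s) → Al(s) + 3 K⁺(aq); Q = [K⁺]^3/[Al³⁺]^1.
From E = E° − (0.0592/n) log Q: log Q = (E° − E)·n/0.0592 = (+1.27 − (+1.313))·3/0.0592 = -2.1791.
So 1·log[Al³⁺] = 3·log(0.0254) − log Q = -4.7855 − (-2.1791) = -2.6064; [Al³⁺] = 10^(-2.6064) ≈ 0.0025 M.

0.0025 M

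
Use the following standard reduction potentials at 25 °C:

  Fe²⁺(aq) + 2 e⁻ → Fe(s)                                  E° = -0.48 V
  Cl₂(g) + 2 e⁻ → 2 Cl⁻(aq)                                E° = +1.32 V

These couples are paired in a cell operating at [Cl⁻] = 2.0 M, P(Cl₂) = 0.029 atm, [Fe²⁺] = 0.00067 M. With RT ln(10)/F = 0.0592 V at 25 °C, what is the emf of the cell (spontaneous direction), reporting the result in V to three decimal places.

+1.831 V

Cl₂/Cl⁻ is the cathode (higher E°), Fe²⁺/Fe the anode: E°cell = +1.32 − (-0.48) = +1.80 V, n = 2.
Overall: Cl₂(g) + Fe(s) → 2 Cl⁻(aq) + Fe²⁺(aq)
Q = [Cl⁻]^2·[Fe²⁺] / (P(Cl₂)); log Q = -1.034.
E = E° − (0.0592/n) log Q = +1.80 − (0.0592/2)(-1.034) = +1.831 V.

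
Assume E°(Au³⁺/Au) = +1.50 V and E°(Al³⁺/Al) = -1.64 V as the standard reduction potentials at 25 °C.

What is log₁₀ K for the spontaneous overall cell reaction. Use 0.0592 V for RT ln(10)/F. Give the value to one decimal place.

159.1

Cathode: Au³⁺/Au; anode: Al³⁺/Al. E°cell = +3.14 V, n = 3.
log K = nE°cell / 0.0592 = (3)(+3.14) / 0.0592 = 159.1.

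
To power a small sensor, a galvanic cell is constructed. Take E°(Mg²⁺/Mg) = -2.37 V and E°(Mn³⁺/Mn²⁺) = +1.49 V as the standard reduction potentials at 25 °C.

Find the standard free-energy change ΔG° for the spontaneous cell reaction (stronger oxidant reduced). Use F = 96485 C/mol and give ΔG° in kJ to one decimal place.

-744.9 kJ

Mn³⁺/Mn²⁺ (E° = +1.49 V) is the cathode; Mg²⁺/Mg (E° = -2.37 V) is the anode, so E°cell = +3.86 V.
Balancing electrons gives n = 2 (lcm of 1 and 2).
ΔG° = −nFE° = −(2)(96485)(+3.86) = -744,864 J = -744.9 kJ.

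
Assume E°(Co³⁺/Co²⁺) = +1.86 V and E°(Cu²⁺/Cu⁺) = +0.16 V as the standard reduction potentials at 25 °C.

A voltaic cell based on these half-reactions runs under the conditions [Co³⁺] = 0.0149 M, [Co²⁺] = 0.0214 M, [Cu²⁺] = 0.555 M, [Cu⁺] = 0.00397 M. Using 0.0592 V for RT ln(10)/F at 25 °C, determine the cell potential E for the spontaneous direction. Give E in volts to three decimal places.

+1.564 V

Co³⁺/Co²⁺ is the cathode (higher E°), Cu²⁺/Cu⁺ the anode: E°cell = +1.86 − (+0.16) = +1.70 V, n = 1.
Overall: Co³⁺(aq) + Cu⁺(aq) → Co²⁺(aq) + Cu²⁺(aq)
Q = [Co²⁺]·[Cu²⁺] / ([Co³⁺]·[Cu⁺]); log Q = 2.303.
E = E° − (0.0592/n) log Q = +1.70 − (0.0592/1)(2.303) = +1.564 V.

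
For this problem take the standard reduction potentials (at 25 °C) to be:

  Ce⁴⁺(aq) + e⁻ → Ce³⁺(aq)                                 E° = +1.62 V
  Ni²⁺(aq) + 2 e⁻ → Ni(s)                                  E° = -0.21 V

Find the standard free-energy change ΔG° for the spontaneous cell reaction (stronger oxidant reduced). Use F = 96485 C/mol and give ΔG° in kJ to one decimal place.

Ce⁴⁺/Ce³⁺ (E° = +1.62 V) is the cathode; Ni²⁺/Ni (E° = -0.21 V) is the anode, so E°cell = +1.83 V.
Balancing electrons gives n = 2 (lcm of 1 and 2).
ΔG° = −nFE° = −(2)(96485)(+1.83) = -353,135 J = -353.1 kJ.

-353.1 kJ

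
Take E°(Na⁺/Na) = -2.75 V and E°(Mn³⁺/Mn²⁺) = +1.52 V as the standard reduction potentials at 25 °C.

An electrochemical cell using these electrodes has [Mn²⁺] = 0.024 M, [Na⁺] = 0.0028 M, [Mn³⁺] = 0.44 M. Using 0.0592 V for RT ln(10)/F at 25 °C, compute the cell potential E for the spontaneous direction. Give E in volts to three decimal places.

Mn³⁺/Mn²⁺ is the cathode (higher E°), Na⁺/Na the anode: E°cell = +1.52 − (-2.75) = +4.27 V, n = 1.
Overall: Mn³⁺(aq) + Na(s) → Mn²⁺(aq) + Na⁺(aq)
Q = [Mn²⁺]·[Na⁺] / ([Mn³⁺]); log Q = -3.816.
E = E° − (0.0592/n) log Q = +4.27 − (0.0592/1)(-3.816) = +4.496 V.

+4.496 V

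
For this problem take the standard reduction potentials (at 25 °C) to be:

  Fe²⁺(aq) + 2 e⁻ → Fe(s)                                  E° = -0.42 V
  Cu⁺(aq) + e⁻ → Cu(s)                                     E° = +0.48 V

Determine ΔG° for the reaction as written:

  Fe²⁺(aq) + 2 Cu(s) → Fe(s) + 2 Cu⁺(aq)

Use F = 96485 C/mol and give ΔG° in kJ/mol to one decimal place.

+173.7 kJ/mol

As written, Fe²⁺/Fe is reduced (cathode) and Cu⁺/Cu is oxidised (anode), so E°cell = (-0.42) − (+0.48) = -0.90 V.
Balancing electrons gives n = 2.
ΔG° = −nFE° = −(2)(96485)(-0.90) = 173,673 J = +173.7 kJ/mol.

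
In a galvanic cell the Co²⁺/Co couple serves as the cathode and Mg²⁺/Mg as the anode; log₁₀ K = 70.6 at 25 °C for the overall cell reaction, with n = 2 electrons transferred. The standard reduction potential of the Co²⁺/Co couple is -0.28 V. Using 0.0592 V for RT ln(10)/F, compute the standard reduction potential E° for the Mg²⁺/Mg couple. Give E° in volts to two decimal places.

-2.37 V

E°cell = (0.0592/n)·log K = (0.0592/2)(70.6) = +2.090 V.
Since Co²⁺/Co is the cathode and Mg²⁺/Mg the anode, E°cell = E°(Co²⁺/Co) − E°(Mg²⁺/Mg).
So E°(Mg²⁺/Mg) = E°(Co²⁺/Co) − E°cell = (-0.28) − (+2.090) = -2.37 V.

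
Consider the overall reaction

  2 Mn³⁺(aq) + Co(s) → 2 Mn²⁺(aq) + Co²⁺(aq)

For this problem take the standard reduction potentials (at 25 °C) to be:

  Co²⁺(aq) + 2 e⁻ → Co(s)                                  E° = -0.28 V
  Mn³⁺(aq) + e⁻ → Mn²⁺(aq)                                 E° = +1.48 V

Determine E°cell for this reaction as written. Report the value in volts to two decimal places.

The Mn³⁺/Mn²⁺ couple has the higher reduction potential, so it is the cathode; Co²⁺/Co is oxidised at the anode.
E°cell = E°(cathode) − E°(anode) = (+1.48) − (-0.28) = +1.76 V.
Since E°cell > 0, the reaction is spontaneous under standard conditions.

+1.76 V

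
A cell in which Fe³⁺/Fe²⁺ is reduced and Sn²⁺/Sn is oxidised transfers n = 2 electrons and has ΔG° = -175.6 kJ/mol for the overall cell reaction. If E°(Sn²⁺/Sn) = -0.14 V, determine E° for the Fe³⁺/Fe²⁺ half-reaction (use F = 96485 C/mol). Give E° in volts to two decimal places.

E°cell = −ΔG°/(nF) = −(-175.6×10³)/((2)(96485)) = +0.910 V.
Since Fe³⁺/Fe²⁺ is the cathode and Sn²⁺/Sn the anode, E°cell = E°(Fe³⁺/Fe²⁺) − E°(Sn²⁺/Sn).
So E°(Fe³⁺/Fe²⁺) = E°cell + E°(Sn²⁺/Sn) = +0.910 + (-0.14) = +0.77 V.

+0.77 V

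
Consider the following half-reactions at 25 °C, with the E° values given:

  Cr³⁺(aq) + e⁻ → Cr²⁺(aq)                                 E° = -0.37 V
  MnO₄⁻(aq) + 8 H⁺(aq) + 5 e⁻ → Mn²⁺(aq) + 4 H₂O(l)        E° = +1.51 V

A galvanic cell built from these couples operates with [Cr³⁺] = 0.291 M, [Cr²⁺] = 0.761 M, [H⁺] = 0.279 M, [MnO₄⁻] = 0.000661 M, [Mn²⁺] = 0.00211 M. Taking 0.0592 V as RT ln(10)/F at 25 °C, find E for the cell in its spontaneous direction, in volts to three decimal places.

+1.846 V

MnO₄⁻/Mn²⁺ is the cathode (higher E°), Cr³⁺/Cr²⁺ the anode: E°cell = +1.51 − (-0.37) = +1.88 V, n = 5.
Overall: MnO₄⁻(aq) + 8 H⁺(aq) + 5 Cr²⁺(aq) → Mn²⁺(aq) + 4 H₂O(l) + 5 Cr³⁺(aq)
Q = [Mn²⁺]·[Cr³⁺]^5 / ([MnO₄⁻]·[H⁺]^8·[Cr²⁺]^5); log Q = 2.852.
E = E° − (0.0592/n) log Q = +1.88 − (0.0592/5)(2.852) = +1.846 V.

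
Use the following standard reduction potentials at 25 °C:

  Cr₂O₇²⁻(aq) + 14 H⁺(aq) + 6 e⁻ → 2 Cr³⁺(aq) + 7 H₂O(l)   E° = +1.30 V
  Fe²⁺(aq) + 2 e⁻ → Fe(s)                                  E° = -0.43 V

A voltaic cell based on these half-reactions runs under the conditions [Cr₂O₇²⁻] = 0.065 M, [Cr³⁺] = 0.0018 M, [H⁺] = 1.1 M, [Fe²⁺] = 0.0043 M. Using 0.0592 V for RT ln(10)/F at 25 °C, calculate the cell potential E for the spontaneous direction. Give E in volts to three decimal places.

Cr₂O₇²⁻/Cr³⁺ is the cathode (higher E°), Fe²⁺/Fe the anode: E°cell = +1.30 − (-0.43) = +1.73 V, n = 6.
Overall: Cr₂O₇²⁻(aq) + 14 H⁺(aq) + 3 Fe(s) → 2 Cr³⁺(aq) + 7 H₂O(l) + 3 Fe²⁺(aq)
Q = [Cr³⁺]^2·[Fe²⁺]^3 / ([Cr₂O₇²⁻]·[H⁺]^14); log Q = -11.981.
E = E° − (0.0592/n) log Q = +1.73 − (0.0592/6)(-11.981) = +1.848 V.

+1.848 V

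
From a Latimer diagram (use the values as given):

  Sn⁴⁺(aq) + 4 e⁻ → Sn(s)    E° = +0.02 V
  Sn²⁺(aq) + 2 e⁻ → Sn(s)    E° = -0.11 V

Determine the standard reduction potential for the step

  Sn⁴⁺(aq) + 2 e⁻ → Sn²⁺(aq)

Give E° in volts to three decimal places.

Sequential free energies add, so n₃E°₃ = n₁E°₁ + n₂E°₂.
With n₃ = 4, and the known step contributing 2×(-0.11) V, the unknown satisfies 2·E° = 4×(+0.02) − 2×(-0.11) = +0.300.
E° = +0.300 / 2 = +0.150 V.

+0.150 V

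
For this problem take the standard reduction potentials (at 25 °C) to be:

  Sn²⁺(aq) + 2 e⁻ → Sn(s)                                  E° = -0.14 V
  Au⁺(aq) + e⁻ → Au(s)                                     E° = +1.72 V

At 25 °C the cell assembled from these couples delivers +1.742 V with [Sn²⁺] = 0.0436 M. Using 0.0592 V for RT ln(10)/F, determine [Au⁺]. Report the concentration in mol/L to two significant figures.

Au⁺/Au is the cathode, Sn²⁺/Sn the anode: E°cell = +1.86 V, n = 2.
Overall reaction: 2 Au⁺(aq) + Sn(s) → 2 Au(s) + Sn²⁺(aq); Q = [Sn²⁺]^1/[Au⁺]^2.
From E = E° − (0.0592/n) log Q: log Q = (E° − E)·n/0.0592 = (+1.86 − (+1.742))·2/0.0592 = 3.9865.
So 2·log[Au⁺] = 1·log(0.0436) − log Q = -1.3605 − (3.9865) = -5.3470; log[Au⁺] = -5.3470 / 2 = -2.6735; [Au⁺] = 10^(-2.6735) ≈ 0.0021 M.

0.0021 M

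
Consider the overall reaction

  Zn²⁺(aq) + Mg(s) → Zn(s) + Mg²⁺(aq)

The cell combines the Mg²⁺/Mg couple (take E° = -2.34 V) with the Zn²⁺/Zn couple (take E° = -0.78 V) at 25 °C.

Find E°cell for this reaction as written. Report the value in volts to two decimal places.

+1.56 V

The Zn²⁺/Zn couple has the higher reduction potential, so it is the cathode; Mg²⁺/Mg is oxidised at the anode.
E°cell = E°(cathode) − E°(anode) = (-0.78) − (-2.34) = +1.56 V.
Since E°cell > 0, the reaction is spontaneous under standard conditions.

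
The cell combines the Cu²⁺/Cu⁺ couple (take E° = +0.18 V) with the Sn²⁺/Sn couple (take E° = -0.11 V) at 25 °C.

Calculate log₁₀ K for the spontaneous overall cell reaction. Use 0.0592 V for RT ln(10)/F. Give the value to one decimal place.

9.8

Cathode: Cu²⁺/Cu⁺; anode: Sn²⁺/Sn. E°cell = +0.29 V, n = 2.
log K = nE°cell / 0.0592 = (2)(+0.29) / 0.0592 = 9.8.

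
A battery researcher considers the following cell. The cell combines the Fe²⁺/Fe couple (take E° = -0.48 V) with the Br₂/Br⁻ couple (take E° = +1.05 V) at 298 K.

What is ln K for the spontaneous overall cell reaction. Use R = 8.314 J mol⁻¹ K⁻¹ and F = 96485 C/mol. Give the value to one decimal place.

119.2

Cathode: Br₂/Br⁻; anode: Fe²⁺/Fe. E°cell = (+1.05) − (-0.48) = +1.53 V, with n = 2.
ΔG° = −nFE° = −RT ln K, so ln K = nFE°/(RT) = (2)(96485)(+1.53) / ((8.314)(298)) = 119.167.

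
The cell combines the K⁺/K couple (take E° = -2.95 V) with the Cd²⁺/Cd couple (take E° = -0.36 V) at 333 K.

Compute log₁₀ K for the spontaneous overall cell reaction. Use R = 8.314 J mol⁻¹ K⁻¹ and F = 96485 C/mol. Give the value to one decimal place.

78.4

Cathode: Cd²⁺/Cd; anode: K⁺/K. E°cell = (-0.36) − (-2.95) = +2.59 V, with n = 2.
ΔG° = −nFE° = −RT ln K, so ln K = nFE°/(RT) = (2)(96485)(+2.59) / ((8.314)(333)) = 180.524.
log₁₀ K = 180.524 / ln 10 = 78.4.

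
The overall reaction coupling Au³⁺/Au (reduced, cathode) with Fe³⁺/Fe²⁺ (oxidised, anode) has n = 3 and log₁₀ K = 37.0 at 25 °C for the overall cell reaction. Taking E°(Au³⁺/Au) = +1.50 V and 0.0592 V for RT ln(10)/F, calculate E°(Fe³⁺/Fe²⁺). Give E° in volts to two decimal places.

E°cell = (0.0592/n)·log K = (0.0592/3)(37.0) = +0.730 V.
Since Au³⁺/Au is the cathode and Fe³⁺/Fe²⁺ the anode, E°cell = E°(Au³⁺/Au) − E°(Fe³⁺/Fe²⁺).
So E°(Fe³⁺/Fe²⁺) = E°(Au³⁺/Au) − E°cell = (+1.50) − (+0.730) = +0.77 V.

+0.77 V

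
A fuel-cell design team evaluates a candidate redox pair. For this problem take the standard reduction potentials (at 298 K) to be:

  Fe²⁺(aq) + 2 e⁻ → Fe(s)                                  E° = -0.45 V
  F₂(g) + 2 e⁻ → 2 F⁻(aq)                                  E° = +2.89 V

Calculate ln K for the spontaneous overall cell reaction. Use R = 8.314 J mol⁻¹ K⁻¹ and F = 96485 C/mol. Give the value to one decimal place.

260.1

Cathode: F₂/F⁻; anode: Fe²⁺/Fe. E°cell = (+2.89) − (-0.45) = +3.34 V, with n = 2.
ΔG° = −nFE° = −RT ln K, so ln K = nFE°/(RT) = (2)(96485)(+3.34) / ((8.314)(298)) = 260.142.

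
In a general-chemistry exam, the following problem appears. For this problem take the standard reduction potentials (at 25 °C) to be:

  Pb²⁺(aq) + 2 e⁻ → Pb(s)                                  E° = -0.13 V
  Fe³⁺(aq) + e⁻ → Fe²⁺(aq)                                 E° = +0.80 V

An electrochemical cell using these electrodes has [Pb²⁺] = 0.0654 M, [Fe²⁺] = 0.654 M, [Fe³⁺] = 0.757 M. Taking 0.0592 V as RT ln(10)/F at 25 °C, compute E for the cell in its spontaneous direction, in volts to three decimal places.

Fe³⁺/Fe²⁺ is the cathode (higher E°), Pb²⁺/Pb the anode: E°cell = +0.80 − (-0.13) = +0.93 V, n = 2.
Overall: 2 Fe³⁺(aq) + Pb(s) → 2 Fe²⁺(aq) + Pb²⁺(aq)
Q = [Fe²⁺]^2·[Pb²⁺] / ([Fe³⁺]^2); log Q = -1.311.
E = E° − (0.0592/n) log Q = +0.93 − (0.0592/2)(-1.311) = +0.969 V.

+0.969 V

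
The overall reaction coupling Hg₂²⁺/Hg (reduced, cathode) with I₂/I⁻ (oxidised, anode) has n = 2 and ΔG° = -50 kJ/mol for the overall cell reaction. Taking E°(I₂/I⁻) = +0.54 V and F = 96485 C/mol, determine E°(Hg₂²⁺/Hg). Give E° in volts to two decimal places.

+0.80 V

E°cell = −ΔG°/(nF) = −(-50×10³)/((2)(96485)) = +0.259 V.
Since Hg₂²⁺/Hg is the cathode and I₂/I⁻ the anode, E°cell = E°(Hg₂²⁺/Hg) − E°(I₂/I⁻).
So E°(Hg₂²⁺/Hg) = E°cell + E°(I₂/I⁻) = +0.259 + (+0.54) = +0.80 V.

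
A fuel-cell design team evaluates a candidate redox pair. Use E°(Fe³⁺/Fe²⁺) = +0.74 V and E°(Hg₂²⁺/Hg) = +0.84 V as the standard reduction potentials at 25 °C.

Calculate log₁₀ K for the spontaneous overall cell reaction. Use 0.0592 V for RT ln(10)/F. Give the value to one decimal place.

3.4

Cathode: Hg₂²⁺/Hg; anode: Fe³⁺/Fe²⁺. E°cell = +0.10 V, n = 2.
log K = nE°cell / 0.0592 = (2)(+0.10) / 0.0592 = 3.4.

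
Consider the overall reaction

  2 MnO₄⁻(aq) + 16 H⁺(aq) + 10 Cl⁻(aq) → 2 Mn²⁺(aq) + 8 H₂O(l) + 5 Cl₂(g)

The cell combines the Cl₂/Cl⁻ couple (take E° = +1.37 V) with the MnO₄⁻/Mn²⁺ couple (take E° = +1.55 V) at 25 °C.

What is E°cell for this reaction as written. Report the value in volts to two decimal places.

+0.18 V

The MnO₄⁻/Mn²⁺ couple has the higher reduction potential, so it is the cathode; Cl₂/Cl⁻ is oxidised at the anode.
E°cell = E°(cathode) − E°(anode) = (+1.55) − (+1.37) = +0.18 V.
Since E°cell > 0, the reaction is spontaneous under standard conditions.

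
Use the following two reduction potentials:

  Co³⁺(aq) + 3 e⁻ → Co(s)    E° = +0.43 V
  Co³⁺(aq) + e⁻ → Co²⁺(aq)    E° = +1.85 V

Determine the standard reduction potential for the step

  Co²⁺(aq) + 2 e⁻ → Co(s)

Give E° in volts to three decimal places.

Sequential free energies add, so n₃E°₃ = n₁E°₁ + n₂E°₂.
With n₃ = 3, and the known step contributing 1×(+1.85) V, the unknown satisfies 2·E° = 3×(+0.43) − 1×(+1.85) = -0.560.
E° = -0.560 / 2 = -0.280 V.

-0.280 V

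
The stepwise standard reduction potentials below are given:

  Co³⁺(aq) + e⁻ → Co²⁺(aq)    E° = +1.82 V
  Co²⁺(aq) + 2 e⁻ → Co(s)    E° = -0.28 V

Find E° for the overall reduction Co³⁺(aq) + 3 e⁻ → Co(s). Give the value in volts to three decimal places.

Standard free energies of sequential steps add: ΔG°₃ = ΔG°₁ + ΔG°₂, so n₃E°₃ = n₁E°₁ + n₂E°₂.
E°₃ = (1×+1.82 + 2×-0.28) / 3 = (+1.260) / 3 = +0.420 V.

+0.420 V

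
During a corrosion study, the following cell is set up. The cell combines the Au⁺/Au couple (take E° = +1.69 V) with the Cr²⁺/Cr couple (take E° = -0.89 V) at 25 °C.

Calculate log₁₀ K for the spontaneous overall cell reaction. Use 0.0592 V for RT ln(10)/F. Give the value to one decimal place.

87.2

Cathode: Au⁺/Au; anode: Cr²⁺/Cr. E°cell = +2.58 V, n = 2.
log K = nE°cell / 0.0592 = (2)(+2.58) / 0.0592 = 87.2.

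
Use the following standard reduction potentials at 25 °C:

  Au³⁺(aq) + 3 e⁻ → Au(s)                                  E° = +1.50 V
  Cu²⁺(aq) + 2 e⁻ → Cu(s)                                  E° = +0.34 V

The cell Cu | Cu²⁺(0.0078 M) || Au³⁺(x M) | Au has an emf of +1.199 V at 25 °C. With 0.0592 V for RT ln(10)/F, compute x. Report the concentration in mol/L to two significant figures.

Au³⁺/Au is the cathode, Cu²⁺/Cu the anode: E°cell = +1.16 V, n = 6.
Overall reaction: 2 Au³⁺(aq) + 3 Cu(s) → 2 Au(s) + 3 Cu²⁺(aq); Q = [Cu²⁺]^3/[Au³⁺]^2.
From E = E° − (0.0592/n) log Q: log Q = (E° − E)·n/0.0592 = (+1.16 − (+1.199))·6/0.0592 = -3.9527.
So 2·log[Au³⁺] = 3·log(0.0078) − log Q = -6.3237 − (-3.9527) = -2.3710; log[Au³⁺] = -2.3710 / 2 = -1.1855; [Au³⁺] = 10^(-1.1855) ≈ 0.065 M.

0.065 M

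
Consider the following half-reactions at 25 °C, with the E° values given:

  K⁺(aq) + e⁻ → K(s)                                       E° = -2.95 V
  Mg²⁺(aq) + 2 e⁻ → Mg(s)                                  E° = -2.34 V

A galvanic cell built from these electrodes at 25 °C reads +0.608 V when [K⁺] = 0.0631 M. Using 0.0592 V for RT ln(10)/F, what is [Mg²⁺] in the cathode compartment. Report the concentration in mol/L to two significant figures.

0.0034 M

Mg²⁺/Mg is the cathode, K⁺/K the anode: E°cell = +0.61 V, n = 2.
Overall reaction: Mg²⁺(aq) + 2 K(s) → Mg(s) + 2 K⁺(aq); Q = [K⁺]^2/[Mg²⁺]^1.
From E = E° − (0.0592/n) log Q: log Q = (E° − E)·n/0.0592 = (+0.61 − (+0.608))·2/0.0592 = 0.0676.
So 1·log[Mg²⁺] = 2·log(0.0631) − log Q = -2.3999 − (0.0676) = -2.4675; [Mg²⁺] = 10^(-2.4675) ≈ 0.0034 M.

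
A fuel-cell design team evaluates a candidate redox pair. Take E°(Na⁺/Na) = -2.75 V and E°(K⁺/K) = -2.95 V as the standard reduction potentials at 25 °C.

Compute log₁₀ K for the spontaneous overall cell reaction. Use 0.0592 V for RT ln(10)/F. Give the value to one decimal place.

3.4

Cathode: Na⁺/Na; anode: K⁺/K. E°cell = +0.20 V, n = 1.
log K = nE°cell / 0.0592 = (1)(+0.20) / 0.0592 = 3.4.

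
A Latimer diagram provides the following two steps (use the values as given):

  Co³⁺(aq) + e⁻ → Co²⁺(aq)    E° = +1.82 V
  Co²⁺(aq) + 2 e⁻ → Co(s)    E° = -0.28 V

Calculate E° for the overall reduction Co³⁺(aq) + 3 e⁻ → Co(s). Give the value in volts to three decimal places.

+0.420 V

Standard free energies of sequential steps add: ΔG°₃ = ΔG°₁ + ΔG°₂, so n₃E°₃ = n₁E°₁ + n₂E°₂.
E°₃ = (1×+1.82 + 2×-0.28) / 3 = (+1.260) / 3 = +0.420 V.
Simply averaging or adding the two E° values would be wrong; the electron-weighted sum is required.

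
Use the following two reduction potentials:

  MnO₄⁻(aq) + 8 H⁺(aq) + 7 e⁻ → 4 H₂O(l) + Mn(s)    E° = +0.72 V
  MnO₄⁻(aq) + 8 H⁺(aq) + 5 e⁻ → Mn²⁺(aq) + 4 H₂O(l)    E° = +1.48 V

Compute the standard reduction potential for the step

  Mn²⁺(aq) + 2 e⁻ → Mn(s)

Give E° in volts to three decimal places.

-1.180 V

Sequential free energies add, so n₃E°₃ = n₁E°₁ + n₂E°₂.
With n₃ = 7, and the known step contributing 5×(+1.48) V, the unknown satisfies 2·E° = 7×(+0.72) − 5×(+1.48) = -2.360.
E° = -2.360 / 2 = -1.180 V.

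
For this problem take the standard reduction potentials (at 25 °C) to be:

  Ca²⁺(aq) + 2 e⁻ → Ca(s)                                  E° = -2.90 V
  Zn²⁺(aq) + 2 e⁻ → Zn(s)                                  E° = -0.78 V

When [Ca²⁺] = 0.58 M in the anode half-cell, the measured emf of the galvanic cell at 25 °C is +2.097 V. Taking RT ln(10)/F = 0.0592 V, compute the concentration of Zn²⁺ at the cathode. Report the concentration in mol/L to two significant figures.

0.097 M

Zn²⁺/Zn is the cathode, Ca²⁺/Ca the anode: E°cell = +2.12 V, n = 2.
Overall reaction: Zn²⁺(aq) + Ca(s) → Zn(s) + Ca²⁺(aq); Q = [Ca²⁺]^1/[Zn²⁺]^1.
From E = E° − (0.0592/n) log Q: log Q = (E° − E)·n/0.0592 = (+2.12 − (+2.097))·2/0.0592 = 0.7770.
So 1·log[Zn²⁺] = 1·log(0.58) − log Q = -0.2366 − (0.7770) = -1.0136; [Zn²⁺] = 10^(-1.0136) ≈ 0.097 M.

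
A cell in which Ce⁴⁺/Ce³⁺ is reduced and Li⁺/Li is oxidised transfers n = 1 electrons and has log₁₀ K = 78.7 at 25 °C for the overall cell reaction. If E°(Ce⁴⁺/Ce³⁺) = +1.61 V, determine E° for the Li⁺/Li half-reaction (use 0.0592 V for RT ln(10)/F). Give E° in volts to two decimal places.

-3.05 V

E°cell = (0.0592/n)·log K = (0.0592/1)(78.7) = +4.659 V.
Since Ce⁴⁺/Ce³⁺ is the cathode and Li⁺/Li the anode, E°cell = E°(Ce⁴⁺/Ce³⁺) − E°(Li⁺/Li).
So E°(Li⁺/Li) = E°(Ce⁴⁺/Ce³⁺) − E°cell = (+1.61) − (+4.659) = -3.05 V.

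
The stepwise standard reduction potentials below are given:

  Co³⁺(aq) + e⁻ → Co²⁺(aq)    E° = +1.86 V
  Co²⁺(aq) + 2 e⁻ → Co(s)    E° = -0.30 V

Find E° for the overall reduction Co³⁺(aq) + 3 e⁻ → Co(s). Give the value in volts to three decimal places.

Since ΔG° = −nFE° is additive over sequential reductions, n₃E°₃ = n₁E°₁ + n₂E°₂.
E°₃ = (1×+1.86 + 2×-0.30) / 3 = (+1.260) / 3 = +0.420 V.
Simply averaging or adding the two E° values would be wrong; the electron-weighted sum is required.

+0.420 V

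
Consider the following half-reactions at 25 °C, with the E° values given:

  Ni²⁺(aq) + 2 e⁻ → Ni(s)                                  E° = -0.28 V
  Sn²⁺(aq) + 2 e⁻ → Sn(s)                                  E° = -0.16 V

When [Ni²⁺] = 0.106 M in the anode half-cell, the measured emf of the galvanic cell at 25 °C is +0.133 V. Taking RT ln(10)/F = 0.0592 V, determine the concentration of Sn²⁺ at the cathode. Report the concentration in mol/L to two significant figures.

Sn²⁺/Sn is the cathode, Ni²⁺/Ni the anode: E°cell = +0.12 V, n = 2.
Overall reaction: Sn²⁺(aq) + Ni(s) → Sn(s) + Ni²⁺(aq); Q = [Ni²⁺]^1/[Sn²⁺]^1.
From E = E° − (0.0592/n) log Q: log Q = (E° − E)·n/0.0592 = (+0.12 − (+0.133))·2/0.0592 = -0.4392.
So 1·log[Sn²⁺] = 1·log(0.106) − log Q = -0.9747 − (-0.4392) = -0.5355; [Sn²⁺] = 10^(-0.5355) ≈ 0.29 M.

0.29 M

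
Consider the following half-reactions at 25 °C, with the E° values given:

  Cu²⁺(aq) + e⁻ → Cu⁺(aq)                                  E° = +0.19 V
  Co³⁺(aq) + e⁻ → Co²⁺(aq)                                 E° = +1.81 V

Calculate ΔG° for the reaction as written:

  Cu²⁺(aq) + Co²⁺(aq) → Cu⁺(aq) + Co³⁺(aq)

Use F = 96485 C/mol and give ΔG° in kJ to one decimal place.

As written, Cu²⁺/Cu⁺ is reduced (cathode) and Co³⁺/Co²⁺ is oxidised (anode), so E°cell = (+0.19) − (+1.81) = -1.62 V.
Balancing electrons gives n = 1.
ΔG° = −nFE° = −(1)(96485)(-1.62) = 156,306 J = +156.3 kJ.

+156.3 kJ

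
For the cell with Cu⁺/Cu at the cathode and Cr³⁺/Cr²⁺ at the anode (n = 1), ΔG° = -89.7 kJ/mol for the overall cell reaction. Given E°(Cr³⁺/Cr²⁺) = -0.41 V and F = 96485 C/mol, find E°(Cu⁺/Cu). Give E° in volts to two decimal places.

E°cell = −ΔG°/(nF) = −(-89.7×10³)/((1)(96485)) = +0.930 V.
Since Cu⁺/Cu is the cathode and Cr³⁺/Cr²⁺ the anode, E°cell = E°(Cu⁺/Cu) − E°(Cr³⁺/Cr²⁺).
So E°(Cu⁺/Cu) = E°cell + E°(Cr³⁺/Cr²⁺) = +0.930 + (-0.41) = +0.52 V.

+0.52 V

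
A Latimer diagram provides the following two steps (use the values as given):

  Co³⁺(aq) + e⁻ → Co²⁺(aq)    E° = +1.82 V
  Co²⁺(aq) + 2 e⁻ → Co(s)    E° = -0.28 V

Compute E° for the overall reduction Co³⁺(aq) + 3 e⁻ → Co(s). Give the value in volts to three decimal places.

Adding the free-energy changes (−nFE°) of the two steps gives −n₃FE°₃ = −n₁FE°₁ − n₂FE°₂.
E°₃ = (1×+1.82 + 2×-0.28) / 3 = (+1.260) / 3 = +0.420 V.

+0.420 V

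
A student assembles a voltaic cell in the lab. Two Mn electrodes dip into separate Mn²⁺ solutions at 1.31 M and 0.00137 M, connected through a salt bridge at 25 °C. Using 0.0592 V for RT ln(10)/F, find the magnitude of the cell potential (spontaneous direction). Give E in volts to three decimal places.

For a concentration cell E°cell = 0. The 1.31 M side is the cathode (reduction is favoured where [Mn²⁺] is higher).
With n = 2, E = −(0.0592/2) log([Mn²⁺]ₐₙ/[Mn²⁺]꜀ₐₜ) = −(0.0592/2) log(0.00137/1.31) = −(0.0592/2)(-2.981) = +0.088 V.

+0.088 V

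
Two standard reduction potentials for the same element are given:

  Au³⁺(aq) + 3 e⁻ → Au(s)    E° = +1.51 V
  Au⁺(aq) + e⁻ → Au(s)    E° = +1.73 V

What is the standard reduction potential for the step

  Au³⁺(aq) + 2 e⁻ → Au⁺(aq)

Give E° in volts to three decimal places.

+1.400 V

Sequential free energies add, so n₃E°₃ = n₁E°₁ + n₂E°₂.
With n₃ = 3, and the known step contributing 1×(+1.73) V, the unknown satisfies 2·E° = 3×(+1.51) − 1×(+1.73) = +2.800.
E° = +2.800 / 2 = +1.400 V.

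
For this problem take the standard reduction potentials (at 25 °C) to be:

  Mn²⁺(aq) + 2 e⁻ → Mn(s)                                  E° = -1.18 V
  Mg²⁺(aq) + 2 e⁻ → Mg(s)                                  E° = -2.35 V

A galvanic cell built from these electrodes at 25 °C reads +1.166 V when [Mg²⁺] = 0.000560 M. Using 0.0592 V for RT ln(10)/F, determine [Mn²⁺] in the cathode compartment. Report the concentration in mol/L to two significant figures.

Mn²⁺/Mn is the cathode, Mg²⁺/Mg the anode: E°cell = +1.17 V, n = 2.
Overall reaction: Mn²⁺(aq) + Mg(s) → Mn(s) + Mg²⁺(aq); Q = [Mg²⁺]^1/[Mn²⁺]^1.
From E = E° − (0.0592/n) log Q: log Q = (E° − E)·n/0.0592 = (+1.17 − (+1.166))·2/0.0592 = 0.1351.
So 1·log[Mn²⁺] = 1·log(0.00056) − log Q = -3.2518 − (0.1351) = -3.3869; [Mn²⁺] = 10^(-3.3869) ≈ 0.00041 M.

0.00041 M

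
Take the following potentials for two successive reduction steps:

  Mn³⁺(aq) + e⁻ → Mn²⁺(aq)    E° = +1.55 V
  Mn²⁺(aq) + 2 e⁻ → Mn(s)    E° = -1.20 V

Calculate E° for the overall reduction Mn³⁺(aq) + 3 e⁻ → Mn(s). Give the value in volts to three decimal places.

-0.283 V

Standard free energies of sequential steps add: ΔG°₃ = ΔG°₁ + ΔG°₂, so n₃E°₃ = n₁E°₁ + n₂E°₂.
E°₃ = (1×+1.55 + 2×-1.20) / 3 = (-0.850) / 3 = -0.283 V.
Simply averaging or adding the two E° values would be wrong; the electron-weighted sum is required.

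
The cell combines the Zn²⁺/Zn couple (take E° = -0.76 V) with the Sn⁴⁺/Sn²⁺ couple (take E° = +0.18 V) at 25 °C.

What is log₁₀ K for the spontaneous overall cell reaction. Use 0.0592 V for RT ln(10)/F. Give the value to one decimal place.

31.8

Cathode: Sn⁴⁺/Sn²⁺; anode: Zn²⁺/Zn. E°cell = +0.94 V, n = 2.
log K = nE°cell / 0.0592 = (2)(+0.94) / 0.0592 = 31.8.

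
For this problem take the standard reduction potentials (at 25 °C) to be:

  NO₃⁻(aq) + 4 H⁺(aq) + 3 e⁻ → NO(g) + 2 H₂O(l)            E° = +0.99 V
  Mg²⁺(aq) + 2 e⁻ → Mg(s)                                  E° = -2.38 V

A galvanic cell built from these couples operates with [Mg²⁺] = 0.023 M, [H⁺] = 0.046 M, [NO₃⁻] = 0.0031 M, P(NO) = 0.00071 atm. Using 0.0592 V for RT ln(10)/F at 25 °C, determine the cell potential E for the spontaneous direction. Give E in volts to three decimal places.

+3.326 V

NO₃⁻/NO is the cathode (higher E°), Mg²⁺/Mg the anode: E°cell = +0.99 − (-2.38) = +3.37 V, n = 6.
Overall: 2 NO₃⁻(aq) + 8 H⁺(aq) + 3 Mg(s) → 2 NO(g) + 4 H₂O(l) + 3 Mg²⁺(aq)
Q = P(NO)^2·[Mg²⁺]^3 / ([NO₃⁻]^2·[H⁺]^8); log Q = 4.503.
E = E° − (0.0592/n) log Q = +3.37 − (0.0592/6)(4.503) = +3.326 V.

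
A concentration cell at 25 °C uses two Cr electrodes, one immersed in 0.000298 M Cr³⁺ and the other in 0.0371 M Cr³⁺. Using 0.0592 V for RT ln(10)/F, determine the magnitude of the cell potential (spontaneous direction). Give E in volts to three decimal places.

For a concentration cell E°cell = 0. The 0.0371 M side is the cathode (reduction is favoured where [Cr³⁺] is higher).
With n = 3, E = −(0.0592/3) log([Cr³⁺]ₐₙ/[Cr³⁺]꜀ₐₜ) = −(0.0592/3) log(0.000298/0.0371) = −(0.0592/3)(-2.095) = +0.041 V.

+0.041 V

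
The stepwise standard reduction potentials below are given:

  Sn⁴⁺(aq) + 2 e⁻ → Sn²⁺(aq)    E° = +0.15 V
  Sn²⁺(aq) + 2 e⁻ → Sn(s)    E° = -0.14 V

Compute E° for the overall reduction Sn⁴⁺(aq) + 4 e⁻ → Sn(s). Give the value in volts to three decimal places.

Since ΔG° = −nFE° is additive over sequential reductions, n₃E°₃ = n₁E°₁ + n₂E°₂.
E°₃ = (2×+0.15 + 2×-0.14) / 4 = (+0.020) / 4 = +0.005 V.

+0.005 V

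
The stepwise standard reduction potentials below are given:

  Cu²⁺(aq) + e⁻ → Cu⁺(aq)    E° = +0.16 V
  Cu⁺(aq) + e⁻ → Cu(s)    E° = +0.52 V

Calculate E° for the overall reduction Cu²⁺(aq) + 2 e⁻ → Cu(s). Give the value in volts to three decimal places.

Since ΔG° = −nFE° is additive over sequential reductions, n₃E°₃ = n₁E°₁ + n₂E°₂.
E°₃ = (1×+0.16 + 1×+0.52) / 2 = (+0.680) / 2 = +0.340 V.

+0.340 V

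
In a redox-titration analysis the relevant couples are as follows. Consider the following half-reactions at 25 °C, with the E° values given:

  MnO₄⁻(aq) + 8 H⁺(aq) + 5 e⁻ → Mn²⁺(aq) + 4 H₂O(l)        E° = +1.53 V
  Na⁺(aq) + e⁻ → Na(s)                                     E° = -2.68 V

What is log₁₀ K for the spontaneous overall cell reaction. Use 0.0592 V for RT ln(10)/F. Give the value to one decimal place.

Cathode: MnO₄⁻/Mn²⁺; anode: Na⁺/Na. E°cell = +4.21 V, n = 5.
log K = nE°cell / 0.0592 = (5)(+4.21) / 0.0592 = 355.6.

355.6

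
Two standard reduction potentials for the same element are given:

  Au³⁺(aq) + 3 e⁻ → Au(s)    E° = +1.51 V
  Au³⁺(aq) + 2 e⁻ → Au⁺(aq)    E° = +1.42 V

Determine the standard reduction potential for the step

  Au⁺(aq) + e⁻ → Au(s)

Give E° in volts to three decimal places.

Sequential free energies add, so n₃E°₃ = n₁E°₁ + n₂E°₂.
With n₃ = 3, and the known step contributing 2×(+1.42) V, the unknown satisfies 1·E° = 3×(+1.51) − 2×(+1.42) = +1.690.
E° = +1.690 / 1 = +1.690 V.

+1.690 V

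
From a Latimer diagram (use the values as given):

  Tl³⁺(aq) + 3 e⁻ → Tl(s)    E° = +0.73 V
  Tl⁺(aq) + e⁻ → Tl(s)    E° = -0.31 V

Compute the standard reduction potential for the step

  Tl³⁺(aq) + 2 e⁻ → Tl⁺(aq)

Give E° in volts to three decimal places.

Sequential free energies add, so n₃E°₃ = n₁E°₁ + n₂E°₂.
With n₃ = 3, and the known step contributing 1×(-0.31) V, the unknown satisfies 2·E° = 3×(+0.73) − 1×(-0.31) = +2.500.
E° = +2.500 / 2 = +1.250 V.

+1.250 V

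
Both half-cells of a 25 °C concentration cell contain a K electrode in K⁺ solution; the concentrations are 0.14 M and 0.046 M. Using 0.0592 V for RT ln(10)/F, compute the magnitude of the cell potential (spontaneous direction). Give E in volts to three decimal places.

+0.029 V

For a concentration cell E°cell = 0. The 0.14 M side is the cathode (reduction is favoured where [K⁺] is higher).
With n = 1, E = −(0.0592/1) log([K⁺]ₐₙ/[K⁺]꜀ₐₜ) = −(0.0592/1) log(0.046/0.14) = −(0.0592/1)(-0.483) = +0.029 V.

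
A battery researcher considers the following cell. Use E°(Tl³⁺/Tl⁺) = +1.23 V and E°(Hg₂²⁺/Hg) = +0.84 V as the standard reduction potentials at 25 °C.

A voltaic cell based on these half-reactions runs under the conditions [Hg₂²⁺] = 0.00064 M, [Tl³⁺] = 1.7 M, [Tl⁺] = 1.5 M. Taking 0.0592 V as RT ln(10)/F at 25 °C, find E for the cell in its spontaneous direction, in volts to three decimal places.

Tl³⁺/Tl⁺ is the cathode (higher E°), Hg₂²⁺/Hg the anode: E°cell = +1.23 − (+0.84) = +0.39 V, n = 2.
Overall: Tl³⁺(aq) + 2 Hg(l) → Tl⁺(aq) + Hg₂²⁺(aq)
Q = [Tl⁺]·[Hg₂²⁺] / ([Tl³⁺]); log Q = -3.248.
E = E° − (0.0592/n) log Q = +0.39 − (0.0592/2)(-3.248) = +0.486 V.

+0.486 V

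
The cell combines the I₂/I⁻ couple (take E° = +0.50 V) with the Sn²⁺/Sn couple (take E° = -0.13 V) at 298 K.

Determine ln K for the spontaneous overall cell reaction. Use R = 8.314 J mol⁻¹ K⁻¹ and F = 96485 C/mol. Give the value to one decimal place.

Cathode: I₂/I⁻; anode: Sn²⁺/Sn. E°cell = (+0.50) − (-0.13) = +0.63 V, with n = 2.
ΔG° = −nFE° = −RT ln K, so ln K = nFE°/(RT) = (2)(96485)(+0.63) / ((8.314)(298)) = 49.069.

49.1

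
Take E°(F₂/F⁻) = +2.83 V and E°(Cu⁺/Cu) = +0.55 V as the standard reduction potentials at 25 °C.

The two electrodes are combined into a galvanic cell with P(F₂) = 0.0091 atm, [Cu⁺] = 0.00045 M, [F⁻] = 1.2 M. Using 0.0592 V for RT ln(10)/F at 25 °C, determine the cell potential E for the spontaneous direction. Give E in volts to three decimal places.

F₂/F⁻ is the cathode (higher E°), Cu⁺/Cu the anode: E°cell = +2.83 − (+0.55) = +2.28 V, n = 2.
Overall: F₂(g) + 2 Cu(s) → 2 F⁻(aq) + 2 Cu⁺(aq)
Q = [F⁻]^2·[Cu⁺]^2 / (P(F₂)); log Q = -4.494.
E = E° − (0.0592/n) log Q = +2.28 − (0.0592/2)(-4.494) = +2.413 V.

+2.413 V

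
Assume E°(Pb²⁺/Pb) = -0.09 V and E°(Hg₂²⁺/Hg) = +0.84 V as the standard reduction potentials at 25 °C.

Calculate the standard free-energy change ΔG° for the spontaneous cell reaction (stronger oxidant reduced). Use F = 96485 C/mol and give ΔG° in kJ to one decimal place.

-179.5 kJ

Hg₂²⁺/Hg (E° = +0.84 V) is the cathode; Pb²⁺/Pb (E° = -0.09 V) is the anode, so E°cell = +0.93 V.
Balancing electrons gives n = 2 (lcm of 2 and 2).
ΔG° = −nFE° = −(2)(96485)(+0.93) = -179,462 J = -179.5 kJ.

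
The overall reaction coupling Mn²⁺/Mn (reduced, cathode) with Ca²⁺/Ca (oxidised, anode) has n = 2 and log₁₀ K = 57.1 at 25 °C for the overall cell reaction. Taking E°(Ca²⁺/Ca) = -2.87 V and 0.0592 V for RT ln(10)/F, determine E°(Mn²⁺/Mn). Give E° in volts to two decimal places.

-1.18 V

E°cell = (0.0592/n)·log K = (0.0592/2)(57.1) = +1.690 V.
Since Mn²⁺/Mn is the cathode and Ca²⁺/Ca the anode, E°cell = E°(Mn²⁺/Mn) − E°(Ca²⁺/Ca).
So E°(Mn²⁺/Mn) = E°cell + E°(Ca²⁺/Ca) = +1.690 + (-2.87) = -1.18 V.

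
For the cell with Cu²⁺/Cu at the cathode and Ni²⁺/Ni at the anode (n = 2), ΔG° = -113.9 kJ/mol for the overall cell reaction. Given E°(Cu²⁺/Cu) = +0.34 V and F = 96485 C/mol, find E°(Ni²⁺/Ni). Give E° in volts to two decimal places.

E°cell = −ΔG°/(nF) = −(-113.9×10³)/((2)(96485)) = +0.590 V.
Since Cu²⁺/Cu is the cathode and Ni²⁺/Ni the anode, E°cell = E°(Cu²⁺/Cu) − E°(Ni²⁺/Ni).
So E°(Ni²⁺/Ni) = E°(Cu²⁺/Cu) − E°cell = (+0.34) − (+0.590) = -0.25 V.

-0.25 V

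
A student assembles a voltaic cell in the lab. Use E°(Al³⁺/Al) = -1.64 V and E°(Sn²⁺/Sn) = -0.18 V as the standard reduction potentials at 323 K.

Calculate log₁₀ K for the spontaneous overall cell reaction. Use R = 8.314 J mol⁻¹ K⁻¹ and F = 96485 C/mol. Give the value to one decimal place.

136.7

Cathode: Sn²⁺/Sn; anode: Al³⁺/Al. E°cell = (-0.18) − (-1.64) = +1.46 V, with n = 6.
ΔG° = −nFE° = −RT ln K, so ln K = nFE°/(RT) = (6)(96485)(+1.46) / ((8.314)(323)) = 314.740.
log₁₀ K = 314.740 / ln 10 = 136.7.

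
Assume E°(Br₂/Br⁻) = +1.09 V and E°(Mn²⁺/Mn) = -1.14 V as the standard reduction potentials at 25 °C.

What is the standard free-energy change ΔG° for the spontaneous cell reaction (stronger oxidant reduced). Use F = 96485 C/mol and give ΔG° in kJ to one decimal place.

-430.3 kJ

Br₂/Br⁻ (E° = +1.09 V) is the cathode; Mn²⁺/Mn (E° = -1.14 V) is the anode, so E°cell = +2.23 V.
Balancing electrons gives n = 2 (lcm of 2 and 2).
ΔG° = −nFE° = −(2)(96485)(+2.23) = -430,323 J = -430.3 kJ.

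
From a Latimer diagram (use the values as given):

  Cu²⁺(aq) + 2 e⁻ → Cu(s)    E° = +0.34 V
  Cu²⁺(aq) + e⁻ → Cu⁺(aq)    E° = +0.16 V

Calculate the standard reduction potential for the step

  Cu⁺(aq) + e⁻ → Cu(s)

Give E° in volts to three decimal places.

Sequential free energies add, so n₃E°₃ = n₁E°₁ + n₂E°₂.
With n₃ = 2, and the known step contributing 1×(+0.16) V, the unknown satisfies 1·E° = 2×(+0.34) − 1×(+0.16) = +0.520.
E° = +0.520 / 1 = +0.520 V.

+0.520 V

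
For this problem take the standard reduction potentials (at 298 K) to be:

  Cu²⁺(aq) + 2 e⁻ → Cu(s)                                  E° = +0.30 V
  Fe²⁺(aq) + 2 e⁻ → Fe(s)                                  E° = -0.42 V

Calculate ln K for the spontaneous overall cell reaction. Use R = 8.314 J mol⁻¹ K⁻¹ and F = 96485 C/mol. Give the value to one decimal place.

Cathode: Cu²⁺/Cu; anode: Fe²⁺/Fe. E°cell = (+0.30) − (-0.42) = +0.72 V, with n = 2.
ΔG° = −nFE° = −RT ln K, so ln K = nFE°/(RT) = (2)(96485)(+0.72) / ((8.314)(298)) = 56.078.

56.1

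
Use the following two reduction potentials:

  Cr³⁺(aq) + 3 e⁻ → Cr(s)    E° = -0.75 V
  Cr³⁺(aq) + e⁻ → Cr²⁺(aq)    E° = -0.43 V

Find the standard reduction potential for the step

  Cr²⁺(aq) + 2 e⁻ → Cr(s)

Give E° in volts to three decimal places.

Sequential free energies add, so n₃E°₃ = n₁E°₁ + n₂E°₂.
With n₃ = 3, and the known step contributing 1×(-0.43) V, the unknown satisfies 2·E° = 3×(-0.75) − 1×(-0.43) = -1.820.
E° = -1.820 / 2 = -0.910 V.

-0.910 V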